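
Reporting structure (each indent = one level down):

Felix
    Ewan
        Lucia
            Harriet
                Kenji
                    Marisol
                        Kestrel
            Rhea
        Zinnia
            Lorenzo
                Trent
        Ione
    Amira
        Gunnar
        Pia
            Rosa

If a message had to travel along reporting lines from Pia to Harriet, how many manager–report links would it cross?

Pia is 2 levels below Felix, and Harriet is 3 levels below Felix (their lowest common manager). The shortest path runs up from Pia to Felix and back down to Harriet: 2 + 3 = 5 links.

5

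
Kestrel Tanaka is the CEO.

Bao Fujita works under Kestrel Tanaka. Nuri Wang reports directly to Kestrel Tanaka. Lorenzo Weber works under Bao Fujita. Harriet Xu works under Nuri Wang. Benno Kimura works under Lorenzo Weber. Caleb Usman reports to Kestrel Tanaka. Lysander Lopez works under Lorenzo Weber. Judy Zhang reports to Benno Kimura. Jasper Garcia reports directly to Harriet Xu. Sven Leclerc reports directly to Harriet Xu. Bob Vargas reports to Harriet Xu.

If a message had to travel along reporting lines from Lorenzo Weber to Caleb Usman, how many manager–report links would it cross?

Lorenzo Weber is 2 levels below Kestrel Tanaka, and Caleb Usman is 1 level below Kestrel Tanaka (their lowest common manager). The shortest path runs up from Lorenzo Weber to Kestrel Tanaka and back down to Caleb Usman: 2 + 1 = 3 links.

3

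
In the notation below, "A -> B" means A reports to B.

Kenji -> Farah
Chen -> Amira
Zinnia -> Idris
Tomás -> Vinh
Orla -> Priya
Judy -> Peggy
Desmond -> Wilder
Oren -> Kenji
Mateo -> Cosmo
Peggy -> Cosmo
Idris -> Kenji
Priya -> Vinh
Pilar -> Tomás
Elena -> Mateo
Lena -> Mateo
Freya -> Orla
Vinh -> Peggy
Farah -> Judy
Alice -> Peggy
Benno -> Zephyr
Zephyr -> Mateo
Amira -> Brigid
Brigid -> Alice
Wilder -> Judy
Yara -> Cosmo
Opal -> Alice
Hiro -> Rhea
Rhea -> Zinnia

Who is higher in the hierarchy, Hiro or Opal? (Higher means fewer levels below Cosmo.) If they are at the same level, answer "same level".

Opal

Hiro is 8 levels below Cosmo; Opal is 3. Opal is higher.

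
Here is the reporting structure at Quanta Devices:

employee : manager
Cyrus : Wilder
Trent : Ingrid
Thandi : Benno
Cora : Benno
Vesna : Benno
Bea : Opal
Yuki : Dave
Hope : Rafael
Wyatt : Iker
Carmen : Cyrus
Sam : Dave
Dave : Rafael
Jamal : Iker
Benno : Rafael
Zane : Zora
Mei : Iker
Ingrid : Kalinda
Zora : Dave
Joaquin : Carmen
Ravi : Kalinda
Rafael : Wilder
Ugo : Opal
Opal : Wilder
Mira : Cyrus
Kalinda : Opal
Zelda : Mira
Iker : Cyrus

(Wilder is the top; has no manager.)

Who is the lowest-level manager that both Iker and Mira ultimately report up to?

Cyrus

Iker's chain of managers is Cyrus, Wilder. Mira's chain of managers is Cyrus, Wilder. The first manager that appears in both chains is Cyrus.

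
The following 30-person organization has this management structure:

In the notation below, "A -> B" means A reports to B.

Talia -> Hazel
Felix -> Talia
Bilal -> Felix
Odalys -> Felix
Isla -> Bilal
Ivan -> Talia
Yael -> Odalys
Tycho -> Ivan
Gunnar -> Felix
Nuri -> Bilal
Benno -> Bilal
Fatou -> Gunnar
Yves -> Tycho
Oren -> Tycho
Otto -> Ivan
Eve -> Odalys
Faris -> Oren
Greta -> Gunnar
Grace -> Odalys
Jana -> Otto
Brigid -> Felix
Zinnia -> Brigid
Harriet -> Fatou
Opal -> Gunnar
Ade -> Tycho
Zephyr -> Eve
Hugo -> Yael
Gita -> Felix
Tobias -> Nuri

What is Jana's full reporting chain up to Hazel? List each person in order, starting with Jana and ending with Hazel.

Jana reports to Otto. Otto reports to Ivan. Ivan reports to Talia. Talia reports to Hazel. Hazel is at the top.

Jana -> Otto -> Ivan -> Talia -> Hazel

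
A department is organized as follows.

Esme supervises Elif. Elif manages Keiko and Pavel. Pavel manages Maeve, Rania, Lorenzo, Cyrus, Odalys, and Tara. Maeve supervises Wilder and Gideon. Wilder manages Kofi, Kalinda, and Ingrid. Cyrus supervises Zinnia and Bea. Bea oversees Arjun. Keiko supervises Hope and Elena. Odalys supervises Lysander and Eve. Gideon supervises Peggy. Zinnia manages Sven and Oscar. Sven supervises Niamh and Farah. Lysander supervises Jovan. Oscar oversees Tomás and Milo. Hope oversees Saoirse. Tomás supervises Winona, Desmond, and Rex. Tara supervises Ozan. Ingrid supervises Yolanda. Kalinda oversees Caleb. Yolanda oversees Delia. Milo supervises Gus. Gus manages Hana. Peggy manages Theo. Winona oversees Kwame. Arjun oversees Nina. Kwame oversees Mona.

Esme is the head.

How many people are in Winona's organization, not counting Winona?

Winona directly manages Kwame. Under Kwame: Mona (1). That's 2 in total.

2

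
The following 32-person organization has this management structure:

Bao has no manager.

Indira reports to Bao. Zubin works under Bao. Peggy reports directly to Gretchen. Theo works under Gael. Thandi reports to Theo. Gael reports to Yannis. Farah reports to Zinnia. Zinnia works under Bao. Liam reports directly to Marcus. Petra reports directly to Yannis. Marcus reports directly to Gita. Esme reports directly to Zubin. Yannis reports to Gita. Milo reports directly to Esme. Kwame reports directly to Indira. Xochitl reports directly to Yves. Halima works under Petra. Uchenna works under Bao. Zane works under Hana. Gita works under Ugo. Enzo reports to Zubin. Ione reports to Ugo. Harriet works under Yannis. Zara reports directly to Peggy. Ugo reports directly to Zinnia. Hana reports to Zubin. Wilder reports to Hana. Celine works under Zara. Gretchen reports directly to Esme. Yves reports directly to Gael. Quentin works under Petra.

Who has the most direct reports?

Direct-report counts: Bao has 4; Indira has 1; Zinnia has 2; Ugo has 2; Gita has 2; Marcus has 1; Yannis has 3; Petra has 2; Gael has 2; Yves has 1; Theo has 1; Zubin has 3; Hana has 2; Esme has 2; Gretchen has 1; Peggy has 1; Zara has 1. The largest is 4, held by Bao.

Bao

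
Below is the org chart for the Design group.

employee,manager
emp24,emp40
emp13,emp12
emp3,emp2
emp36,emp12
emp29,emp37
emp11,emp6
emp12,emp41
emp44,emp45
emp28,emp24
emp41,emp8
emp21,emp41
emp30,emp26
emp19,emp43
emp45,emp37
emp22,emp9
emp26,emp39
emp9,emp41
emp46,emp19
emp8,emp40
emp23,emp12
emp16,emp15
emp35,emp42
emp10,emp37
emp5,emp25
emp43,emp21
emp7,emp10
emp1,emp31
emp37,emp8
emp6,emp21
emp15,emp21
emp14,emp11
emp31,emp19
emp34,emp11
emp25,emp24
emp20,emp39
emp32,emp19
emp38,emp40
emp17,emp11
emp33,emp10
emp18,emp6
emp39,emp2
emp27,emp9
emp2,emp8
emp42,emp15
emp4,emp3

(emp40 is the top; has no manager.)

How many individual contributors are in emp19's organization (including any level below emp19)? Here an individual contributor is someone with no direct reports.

The people in emp19's organization with no one reporting to them are emp32, emp46, emp1. That is 3.

3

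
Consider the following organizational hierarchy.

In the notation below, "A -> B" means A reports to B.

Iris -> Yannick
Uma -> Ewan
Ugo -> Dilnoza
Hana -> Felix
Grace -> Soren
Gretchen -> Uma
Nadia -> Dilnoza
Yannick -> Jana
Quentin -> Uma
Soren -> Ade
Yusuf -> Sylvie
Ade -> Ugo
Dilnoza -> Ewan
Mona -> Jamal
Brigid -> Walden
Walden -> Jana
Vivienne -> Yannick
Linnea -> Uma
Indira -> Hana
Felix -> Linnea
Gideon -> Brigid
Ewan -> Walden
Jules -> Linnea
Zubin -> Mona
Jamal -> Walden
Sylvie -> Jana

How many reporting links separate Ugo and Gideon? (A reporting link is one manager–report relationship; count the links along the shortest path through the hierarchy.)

Ugo is 3 levels below Walden, and Gideon is 2 levels below Walden (their lowest common manager). The shortest path runs up from Ugo to Walden and back down to Gideon: 3 + 2 = 5 links.

5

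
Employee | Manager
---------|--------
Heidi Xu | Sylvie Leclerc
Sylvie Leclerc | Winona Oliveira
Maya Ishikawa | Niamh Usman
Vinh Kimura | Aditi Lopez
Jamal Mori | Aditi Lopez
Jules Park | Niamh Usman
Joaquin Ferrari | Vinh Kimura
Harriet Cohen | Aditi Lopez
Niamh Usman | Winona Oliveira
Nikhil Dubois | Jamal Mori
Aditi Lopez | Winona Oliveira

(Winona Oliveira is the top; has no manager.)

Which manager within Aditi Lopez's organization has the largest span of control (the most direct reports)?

Aditi Lopez

Direct-report counts within Aditi Lopez's organization: Aditi Lopez has 3; Vinh Kimura has 1; Jamal Mori has 1. The largest is 3, held by Aditi Lopez.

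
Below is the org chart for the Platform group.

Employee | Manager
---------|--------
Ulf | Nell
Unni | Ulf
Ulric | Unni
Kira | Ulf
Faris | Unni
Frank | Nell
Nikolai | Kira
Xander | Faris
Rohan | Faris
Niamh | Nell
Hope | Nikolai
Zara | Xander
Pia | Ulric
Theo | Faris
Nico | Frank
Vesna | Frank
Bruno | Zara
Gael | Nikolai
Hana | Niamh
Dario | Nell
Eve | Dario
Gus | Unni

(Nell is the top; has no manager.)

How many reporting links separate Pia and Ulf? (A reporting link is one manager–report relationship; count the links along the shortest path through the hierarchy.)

3

Pia is in Ulf's organization: the chain from Pia up to Ulf is Pia → Ulric → Unni → Ulf, which is 3 links.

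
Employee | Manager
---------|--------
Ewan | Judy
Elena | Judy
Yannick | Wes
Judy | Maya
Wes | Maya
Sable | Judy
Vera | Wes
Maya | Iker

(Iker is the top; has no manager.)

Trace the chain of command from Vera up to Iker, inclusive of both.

Vera reports to Wes. Wes reports to Maya. Maya reports to Iker. Iker is at the top.

Vera -> Wes -> Maya -> Iker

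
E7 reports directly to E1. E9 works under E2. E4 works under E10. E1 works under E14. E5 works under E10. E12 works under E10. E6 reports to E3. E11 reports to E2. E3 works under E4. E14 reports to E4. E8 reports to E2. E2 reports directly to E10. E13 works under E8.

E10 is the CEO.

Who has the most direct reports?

Direct-report counts: E10 has 4; E2 has 3; E8 has 1; E4 has 2; E3 has 1; E14 has 1; E1 has 1. The largest is 4, held by E10.

E10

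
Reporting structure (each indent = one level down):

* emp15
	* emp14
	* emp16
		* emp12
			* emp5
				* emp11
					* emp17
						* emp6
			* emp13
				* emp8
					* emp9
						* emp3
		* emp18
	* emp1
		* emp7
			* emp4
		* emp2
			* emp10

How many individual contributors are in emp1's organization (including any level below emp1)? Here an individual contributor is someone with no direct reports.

2

The people in emp1's organization with no one reporting to them are emp10, emp4. That is 2.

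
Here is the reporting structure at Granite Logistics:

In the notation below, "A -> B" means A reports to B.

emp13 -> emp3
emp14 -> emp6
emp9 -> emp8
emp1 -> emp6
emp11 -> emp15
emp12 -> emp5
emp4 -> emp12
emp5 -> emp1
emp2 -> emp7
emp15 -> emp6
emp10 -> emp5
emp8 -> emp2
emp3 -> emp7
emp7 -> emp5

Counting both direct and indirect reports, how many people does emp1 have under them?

10

emp1 directly manages emp5. Under emp5: emp10, emp12, emp4, emp7, emp3, emp13, emp2, emp8, emp9 (9). That's 10 in total.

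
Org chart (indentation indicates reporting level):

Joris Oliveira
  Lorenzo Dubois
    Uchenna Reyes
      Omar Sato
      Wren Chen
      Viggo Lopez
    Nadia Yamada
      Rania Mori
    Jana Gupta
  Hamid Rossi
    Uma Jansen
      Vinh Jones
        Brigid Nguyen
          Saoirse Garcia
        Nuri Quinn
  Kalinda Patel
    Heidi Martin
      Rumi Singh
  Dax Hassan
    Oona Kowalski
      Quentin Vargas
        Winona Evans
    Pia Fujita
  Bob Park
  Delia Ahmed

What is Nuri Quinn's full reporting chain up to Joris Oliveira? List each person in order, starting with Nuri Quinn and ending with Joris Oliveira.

Nuri Quinn reports to Vinh Jones. Vinh Jones reports to Uma Jansen. Uma Jansen reports to Hamid Rossi. Hamid Rossi reports to Joris Oliveira. Joris Oliveira is at the top.

Nuri Quinn -> Vinh Jones -> Uma Jansen -> Hamid Rossi -> Joris Oliveira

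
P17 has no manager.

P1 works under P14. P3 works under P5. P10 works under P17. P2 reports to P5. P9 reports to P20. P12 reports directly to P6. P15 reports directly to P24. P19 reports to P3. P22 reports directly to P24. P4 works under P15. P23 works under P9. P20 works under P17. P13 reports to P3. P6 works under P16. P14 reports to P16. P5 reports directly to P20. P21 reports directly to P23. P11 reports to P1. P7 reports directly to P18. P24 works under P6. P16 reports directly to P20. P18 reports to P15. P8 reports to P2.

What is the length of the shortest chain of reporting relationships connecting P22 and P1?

P22 is 3 levels below P16, and P1 is 2 levels below P16 (their lowest common manager). The shortest path runs up from P22 to P16 and back down to P1: 3 + 2 = 5 links.

5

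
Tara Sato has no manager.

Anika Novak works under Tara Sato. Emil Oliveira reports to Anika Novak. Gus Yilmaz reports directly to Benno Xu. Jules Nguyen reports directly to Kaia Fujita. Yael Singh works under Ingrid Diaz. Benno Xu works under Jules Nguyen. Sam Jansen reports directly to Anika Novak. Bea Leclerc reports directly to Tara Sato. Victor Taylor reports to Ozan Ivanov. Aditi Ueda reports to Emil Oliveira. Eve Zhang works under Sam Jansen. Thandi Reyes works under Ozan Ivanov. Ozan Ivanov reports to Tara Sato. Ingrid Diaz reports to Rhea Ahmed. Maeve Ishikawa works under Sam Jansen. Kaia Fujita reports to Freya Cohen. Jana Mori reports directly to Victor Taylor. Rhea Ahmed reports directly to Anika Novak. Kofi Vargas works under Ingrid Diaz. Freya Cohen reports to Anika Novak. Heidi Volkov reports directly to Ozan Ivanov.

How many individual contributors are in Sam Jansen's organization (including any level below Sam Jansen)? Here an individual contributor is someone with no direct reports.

2

The people in Sam Jansen's organization with no one reporting to them are Eve Zhang, Maeve Ishikawa. That is 2.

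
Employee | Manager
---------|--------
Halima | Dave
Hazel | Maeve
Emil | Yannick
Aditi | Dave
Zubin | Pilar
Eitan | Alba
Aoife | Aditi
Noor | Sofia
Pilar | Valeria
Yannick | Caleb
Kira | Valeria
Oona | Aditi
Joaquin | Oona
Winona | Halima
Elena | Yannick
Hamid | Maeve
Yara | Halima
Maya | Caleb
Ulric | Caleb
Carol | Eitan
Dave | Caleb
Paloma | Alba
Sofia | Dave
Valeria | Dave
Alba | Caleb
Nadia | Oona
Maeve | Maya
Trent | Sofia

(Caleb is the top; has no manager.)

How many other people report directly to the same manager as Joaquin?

Joaquin reports to Oona. Oona's other direct reports are Nadia — 1 peer.

1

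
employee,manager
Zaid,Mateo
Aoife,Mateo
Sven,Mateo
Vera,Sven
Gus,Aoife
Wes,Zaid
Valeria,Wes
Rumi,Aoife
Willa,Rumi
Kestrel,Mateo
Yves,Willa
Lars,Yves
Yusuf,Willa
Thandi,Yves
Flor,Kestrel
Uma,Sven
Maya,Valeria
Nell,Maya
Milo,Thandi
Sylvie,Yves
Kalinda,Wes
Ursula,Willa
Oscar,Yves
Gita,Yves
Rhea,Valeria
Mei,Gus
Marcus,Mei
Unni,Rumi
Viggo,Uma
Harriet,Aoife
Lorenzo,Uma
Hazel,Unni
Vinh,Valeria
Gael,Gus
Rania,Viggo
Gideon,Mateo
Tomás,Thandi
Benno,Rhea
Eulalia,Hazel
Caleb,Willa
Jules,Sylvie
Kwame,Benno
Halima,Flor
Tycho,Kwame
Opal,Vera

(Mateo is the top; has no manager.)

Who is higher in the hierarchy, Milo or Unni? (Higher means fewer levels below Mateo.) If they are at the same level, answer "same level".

Unni

Milo is 6 levels below Mateo; Unni is 3. Unni is higher.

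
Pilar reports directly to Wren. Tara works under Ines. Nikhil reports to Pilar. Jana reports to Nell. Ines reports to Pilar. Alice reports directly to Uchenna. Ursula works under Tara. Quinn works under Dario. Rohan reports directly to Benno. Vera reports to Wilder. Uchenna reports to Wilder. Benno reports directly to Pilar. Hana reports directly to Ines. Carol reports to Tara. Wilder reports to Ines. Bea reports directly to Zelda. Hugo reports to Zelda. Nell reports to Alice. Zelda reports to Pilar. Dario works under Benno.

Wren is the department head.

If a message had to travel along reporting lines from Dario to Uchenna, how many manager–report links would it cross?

Dario is 2 levels below Pilar, and Uchenna is 3 levels below Pilar (their lowest common manager). The shortest path runs up from Dario to Pilar and back down to Uchenna: 2 + 3 = 5 links.

5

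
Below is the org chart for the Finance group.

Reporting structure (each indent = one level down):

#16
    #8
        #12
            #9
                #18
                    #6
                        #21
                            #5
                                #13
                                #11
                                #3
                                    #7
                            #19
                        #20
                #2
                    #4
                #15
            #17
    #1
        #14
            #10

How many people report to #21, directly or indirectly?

#21 directly manages #5, #19. Under #5: #3, #7, #11, #13 (4). #19 has no reports. So #21's organization is 2 direct reports plus everyone under them: 5 + 1 = 6.

6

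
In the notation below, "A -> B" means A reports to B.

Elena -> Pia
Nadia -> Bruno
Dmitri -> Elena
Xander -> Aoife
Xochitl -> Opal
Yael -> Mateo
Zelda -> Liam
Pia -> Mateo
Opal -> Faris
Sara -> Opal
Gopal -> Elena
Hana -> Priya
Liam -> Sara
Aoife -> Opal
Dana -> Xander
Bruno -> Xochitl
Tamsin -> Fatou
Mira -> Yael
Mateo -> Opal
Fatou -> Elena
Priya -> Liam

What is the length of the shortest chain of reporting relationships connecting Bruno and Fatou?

6

Bruno is 2 levels below Opal, and Fatou is 4 levels below Opal (their lowest common manager). The shortest path runs up from Bruno to Opal and back down to Fatou: 2 + 4 = 6 links.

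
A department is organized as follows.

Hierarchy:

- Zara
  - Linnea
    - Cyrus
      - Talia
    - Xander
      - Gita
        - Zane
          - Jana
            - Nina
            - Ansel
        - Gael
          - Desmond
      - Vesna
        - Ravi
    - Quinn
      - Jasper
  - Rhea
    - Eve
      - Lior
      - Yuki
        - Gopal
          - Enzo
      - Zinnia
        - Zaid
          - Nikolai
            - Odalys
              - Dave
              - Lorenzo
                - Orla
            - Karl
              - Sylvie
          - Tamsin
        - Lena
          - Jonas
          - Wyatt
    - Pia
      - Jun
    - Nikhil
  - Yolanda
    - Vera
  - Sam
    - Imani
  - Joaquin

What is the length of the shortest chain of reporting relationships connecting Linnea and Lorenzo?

Linnea is 1 level below Zara, and Lorenzo is 7 levels below Zara (their lowest common manager). The shortest path runs up from Linnea to Zara and back down to Lorenzo: 1 + 7 = 8 links.

8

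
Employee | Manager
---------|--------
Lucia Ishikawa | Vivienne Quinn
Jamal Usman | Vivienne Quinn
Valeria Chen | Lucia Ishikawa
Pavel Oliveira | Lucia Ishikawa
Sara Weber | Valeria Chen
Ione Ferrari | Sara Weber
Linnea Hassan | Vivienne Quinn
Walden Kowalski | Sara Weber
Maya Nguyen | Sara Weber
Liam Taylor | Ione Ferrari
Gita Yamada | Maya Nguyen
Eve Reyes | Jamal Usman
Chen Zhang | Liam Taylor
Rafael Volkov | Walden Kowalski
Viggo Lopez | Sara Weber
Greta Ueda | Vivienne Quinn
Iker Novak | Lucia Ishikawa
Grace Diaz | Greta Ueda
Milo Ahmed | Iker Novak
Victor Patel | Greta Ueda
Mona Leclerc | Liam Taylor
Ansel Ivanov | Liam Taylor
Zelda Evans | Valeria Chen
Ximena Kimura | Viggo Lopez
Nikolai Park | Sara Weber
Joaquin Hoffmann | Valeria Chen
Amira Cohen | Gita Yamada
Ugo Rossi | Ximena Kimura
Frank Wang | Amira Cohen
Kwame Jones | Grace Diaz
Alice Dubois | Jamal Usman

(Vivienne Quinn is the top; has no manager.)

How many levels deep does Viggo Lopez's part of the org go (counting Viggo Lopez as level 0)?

2

The longest chain under Viggo Lopez runs Viggo Lopez → Ximena Kimura → Ugo Rossi, which is 2 levels below Viggo Lopez.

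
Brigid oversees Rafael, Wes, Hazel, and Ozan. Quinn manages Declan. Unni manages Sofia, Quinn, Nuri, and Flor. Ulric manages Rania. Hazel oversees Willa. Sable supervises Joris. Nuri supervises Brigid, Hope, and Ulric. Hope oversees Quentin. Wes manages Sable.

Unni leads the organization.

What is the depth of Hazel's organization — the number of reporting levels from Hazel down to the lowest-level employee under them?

1

The longest chain under Hazel runs Hazel → Willa, which is 1 level below Hazel.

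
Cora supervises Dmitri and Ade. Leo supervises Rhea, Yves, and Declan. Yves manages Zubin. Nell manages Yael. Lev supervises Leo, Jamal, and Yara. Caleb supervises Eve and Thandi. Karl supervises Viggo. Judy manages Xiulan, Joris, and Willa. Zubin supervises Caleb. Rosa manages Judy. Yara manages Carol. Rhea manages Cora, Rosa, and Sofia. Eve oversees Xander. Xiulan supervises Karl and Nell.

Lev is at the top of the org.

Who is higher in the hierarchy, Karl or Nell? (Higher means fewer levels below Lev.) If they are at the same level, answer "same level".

same level

Both Karl and Nell are 6 levels below Lev.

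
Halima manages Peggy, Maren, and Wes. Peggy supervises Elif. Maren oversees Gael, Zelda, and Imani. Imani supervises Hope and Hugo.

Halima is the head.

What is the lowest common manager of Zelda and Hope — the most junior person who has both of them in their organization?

Zelda's chain of managers is Maren, Halima. Hope's chain of managers is Imani, Maren, Halima. The first manager that appears in both chains is Maren.

Maren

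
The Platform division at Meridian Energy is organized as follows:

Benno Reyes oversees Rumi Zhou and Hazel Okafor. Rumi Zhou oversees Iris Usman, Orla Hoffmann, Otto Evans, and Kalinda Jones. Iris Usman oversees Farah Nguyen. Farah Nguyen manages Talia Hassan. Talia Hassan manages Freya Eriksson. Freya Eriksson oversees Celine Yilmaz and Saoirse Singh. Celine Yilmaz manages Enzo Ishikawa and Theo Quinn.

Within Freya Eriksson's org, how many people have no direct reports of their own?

The people in Freya Eriksson's organization with no one reporting to them are Saoirse Singh, Enzo Ishikawa, Theo Quinn. That is 3.

3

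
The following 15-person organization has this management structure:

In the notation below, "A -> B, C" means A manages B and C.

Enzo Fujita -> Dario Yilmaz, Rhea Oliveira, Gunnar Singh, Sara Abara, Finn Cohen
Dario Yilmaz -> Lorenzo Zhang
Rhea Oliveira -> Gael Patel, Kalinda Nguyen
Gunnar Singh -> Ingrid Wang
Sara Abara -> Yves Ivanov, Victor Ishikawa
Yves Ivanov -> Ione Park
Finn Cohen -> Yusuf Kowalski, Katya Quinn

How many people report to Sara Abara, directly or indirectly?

Sara Abara directly manages Yves Ivanov, Victor Ishikawa. Under Yves Ivanov: Ione Park (1). Victor Ishikawa has no reports. So Sara Abara's organization is 2 direct reports plus everyone under them: 2 + 1 = 3.

3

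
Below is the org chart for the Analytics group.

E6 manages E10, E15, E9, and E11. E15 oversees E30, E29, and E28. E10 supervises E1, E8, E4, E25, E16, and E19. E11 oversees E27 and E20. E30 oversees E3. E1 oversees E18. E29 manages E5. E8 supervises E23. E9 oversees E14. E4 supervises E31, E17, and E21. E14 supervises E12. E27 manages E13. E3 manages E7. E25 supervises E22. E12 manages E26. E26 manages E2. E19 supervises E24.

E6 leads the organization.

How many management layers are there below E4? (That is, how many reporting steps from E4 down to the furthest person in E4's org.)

1

The longest chain under E4 runs E4 → E17, which is 1 level below E4.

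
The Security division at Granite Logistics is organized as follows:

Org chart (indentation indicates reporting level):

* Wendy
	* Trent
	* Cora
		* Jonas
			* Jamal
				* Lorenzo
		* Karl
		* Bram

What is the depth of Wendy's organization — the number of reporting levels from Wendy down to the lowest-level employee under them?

The longest chain under Wendy runs Wendy → Cora → Jonas → Jamal → Lorenzo, which is 4 levels below Wendy.

4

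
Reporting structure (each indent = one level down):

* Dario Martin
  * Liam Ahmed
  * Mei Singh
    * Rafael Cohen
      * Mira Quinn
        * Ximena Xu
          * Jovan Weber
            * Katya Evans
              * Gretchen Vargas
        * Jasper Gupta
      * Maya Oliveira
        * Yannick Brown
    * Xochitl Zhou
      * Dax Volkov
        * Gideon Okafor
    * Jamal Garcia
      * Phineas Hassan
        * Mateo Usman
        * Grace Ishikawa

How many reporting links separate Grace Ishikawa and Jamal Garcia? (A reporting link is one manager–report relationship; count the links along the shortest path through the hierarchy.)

2

Grace Ishikawa is in Jamal Garcia's organization: the chain from Grace Ishikawa up to Jamal Garcia is Grace Ishikawa → Phineas Hassan → Jamal Garcia, which is 2 links.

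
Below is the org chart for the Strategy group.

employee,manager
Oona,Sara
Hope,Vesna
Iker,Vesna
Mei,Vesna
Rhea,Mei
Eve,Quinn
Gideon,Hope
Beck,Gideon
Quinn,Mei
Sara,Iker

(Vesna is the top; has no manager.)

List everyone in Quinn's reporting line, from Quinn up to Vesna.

Quinn reports to Mei. Mei reports to Vesna. Vesna is at the top.

Quinn -> Mei -> Vesna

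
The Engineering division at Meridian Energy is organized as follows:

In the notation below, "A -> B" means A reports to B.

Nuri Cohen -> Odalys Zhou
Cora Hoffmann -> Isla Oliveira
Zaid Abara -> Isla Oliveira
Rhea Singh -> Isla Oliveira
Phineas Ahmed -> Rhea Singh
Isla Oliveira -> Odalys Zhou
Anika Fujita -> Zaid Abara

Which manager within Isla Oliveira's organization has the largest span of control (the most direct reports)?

Isla Oliveira

Direct-report counts within Isla Oliveira's organization: Isla Oliveira has 3; Rhea Singh has 1; Zaid Abara has 1. The largest is 3, held by Isla Oliveira.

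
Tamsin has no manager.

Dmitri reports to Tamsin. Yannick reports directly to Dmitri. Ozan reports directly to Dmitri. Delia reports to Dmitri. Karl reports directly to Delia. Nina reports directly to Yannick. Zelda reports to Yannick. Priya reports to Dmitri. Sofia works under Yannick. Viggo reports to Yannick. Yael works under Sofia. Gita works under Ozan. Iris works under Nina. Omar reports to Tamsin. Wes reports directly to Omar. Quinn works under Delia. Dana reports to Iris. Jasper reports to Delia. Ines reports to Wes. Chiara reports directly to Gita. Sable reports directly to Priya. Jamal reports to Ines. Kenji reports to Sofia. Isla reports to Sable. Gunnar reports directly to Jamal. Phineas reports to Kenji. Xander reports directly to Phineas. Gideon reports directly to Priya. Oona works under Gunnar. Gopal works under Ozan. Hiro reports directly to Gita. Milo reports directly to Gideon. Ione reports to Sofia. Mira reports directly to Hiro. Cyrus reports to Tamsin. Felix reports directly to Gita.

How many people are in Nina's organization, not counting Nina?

2

Nina directly manages Iris. Under Iris: Dana (1). That's 2 in total.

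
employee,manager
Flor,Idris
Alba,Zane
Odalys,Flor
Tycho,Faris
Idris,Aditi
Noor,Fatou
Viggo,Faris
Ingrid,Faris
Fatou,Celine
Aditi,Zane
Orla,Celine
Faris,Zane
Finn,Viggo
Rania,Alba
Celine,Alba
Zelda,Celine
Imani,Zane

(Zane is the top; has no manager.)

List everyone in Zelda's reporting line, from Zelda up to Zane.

Zelda -> Celine -> Alba -> Zane

Zelda reports to Celine. Celine reports to Alba. Alba reports to Zane. Zane is at the top.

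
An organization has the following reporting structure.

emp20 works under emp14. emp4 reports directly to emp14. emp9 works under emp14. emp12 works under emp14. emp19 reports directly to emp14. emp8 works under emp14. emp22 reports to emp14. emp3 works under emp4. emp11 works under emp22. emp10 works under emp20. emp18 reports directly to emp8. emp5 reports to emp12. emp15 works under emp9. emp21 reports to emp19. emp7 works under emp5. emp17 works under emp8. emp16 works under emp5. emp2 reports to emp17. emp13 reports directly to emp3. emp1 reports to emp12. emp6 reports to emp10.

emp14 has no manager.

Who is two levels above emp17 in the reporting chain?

emp17 reports to emp8, and emp8 reports to emp14. So emp17's skip-level manager is emp14.

emp14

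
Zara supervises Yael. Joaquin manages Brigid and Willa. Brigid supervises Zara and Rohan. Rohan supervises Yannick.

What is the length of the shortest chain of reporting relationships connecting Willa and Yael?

4

Willa is 1 level below Joaquin, and Yael is 3 levels below Joaquin (their lowest common manager). The shortest path runs up from Willa to Joaquin and back down to Yael: 1 + 3 = 4 links.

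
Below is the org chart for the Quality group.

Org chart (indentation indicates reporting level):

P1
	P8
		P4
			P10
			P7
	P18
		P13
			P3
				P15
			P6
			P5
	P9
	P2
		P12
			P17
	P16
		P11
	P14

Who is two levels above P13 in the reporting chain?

P13 reports to P18, and P18 reports to P1. So P13's skip-level manager is P1.

P1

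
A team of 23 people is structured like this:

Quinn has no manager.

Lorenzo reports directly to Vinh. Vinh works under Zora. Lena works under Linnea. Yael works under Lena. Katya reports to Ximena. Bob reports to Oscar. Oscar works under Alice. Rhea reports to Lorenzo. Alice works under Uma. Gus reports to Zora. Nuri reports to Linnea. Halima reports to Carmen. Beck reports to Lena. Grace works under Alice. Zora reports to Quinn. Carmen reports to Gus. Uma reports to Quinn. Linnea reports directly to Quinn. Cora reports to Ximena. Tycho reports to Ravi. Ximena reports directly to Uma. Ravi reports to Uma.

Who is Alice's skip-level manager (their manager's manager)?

Quinn

Alice reports to Uma, and Uma reports to Quinn. So Alice's skip-level manager is Quinn.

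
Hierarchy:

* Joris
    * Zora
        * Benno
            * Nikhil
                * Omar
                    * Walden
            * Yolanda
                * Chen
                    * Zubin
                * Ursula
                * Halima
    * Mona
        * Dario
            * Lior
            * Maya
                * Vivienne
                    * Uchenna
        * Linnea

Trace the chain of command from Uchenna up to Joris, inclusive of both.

Uchenna reports to Vivienne. Vivienne reports to Maya. Maya reports to Dario. Dario reports to Mona. Mona reports to Joris. Joris is at the top.

Uchenna -> Vivienne -> Maya -> Dario -> Mona -> Joris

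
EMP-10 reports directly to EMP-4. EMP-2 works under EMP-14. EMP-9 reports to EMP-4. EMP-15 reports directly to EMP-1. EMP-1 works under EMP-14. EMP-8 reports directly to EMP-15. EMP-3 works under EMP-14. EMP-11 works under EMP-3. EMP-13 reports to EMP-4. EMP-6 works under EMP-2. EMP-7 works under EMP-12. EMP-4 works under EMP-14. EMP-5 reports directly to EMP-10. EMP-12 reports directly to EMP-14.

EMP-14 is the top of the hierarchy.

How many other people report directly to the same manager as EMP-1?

4

EMP-1 reports to EMP-14. EMP-14's other direct reports are EMP-4, EMP-3, EMP-12, EMP-2 — 4 peers.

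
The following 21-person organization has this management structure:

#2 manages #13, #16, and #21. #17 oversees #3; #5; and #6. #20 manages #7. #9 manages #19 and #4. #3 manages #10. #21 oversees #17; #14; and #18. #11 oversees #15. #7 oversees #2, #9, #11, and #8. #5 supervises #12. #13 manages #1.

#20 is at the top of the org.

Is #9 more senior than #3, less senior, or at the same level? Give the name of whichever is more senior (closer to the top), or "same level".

#9 is 2 levels below #20; #3 is 5. #9 is higher.

#9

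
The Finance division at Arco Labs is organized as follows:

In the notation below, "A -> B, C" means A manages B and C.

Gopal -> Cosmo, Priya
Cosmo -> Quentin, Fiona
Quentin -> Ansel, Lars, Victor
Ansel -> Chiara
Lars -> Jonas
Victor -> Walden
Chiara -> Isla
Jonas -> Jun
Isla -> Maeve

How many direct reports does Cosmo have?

Cosmo directly manages Quentin, Fiona. That is 2 direct reports.

2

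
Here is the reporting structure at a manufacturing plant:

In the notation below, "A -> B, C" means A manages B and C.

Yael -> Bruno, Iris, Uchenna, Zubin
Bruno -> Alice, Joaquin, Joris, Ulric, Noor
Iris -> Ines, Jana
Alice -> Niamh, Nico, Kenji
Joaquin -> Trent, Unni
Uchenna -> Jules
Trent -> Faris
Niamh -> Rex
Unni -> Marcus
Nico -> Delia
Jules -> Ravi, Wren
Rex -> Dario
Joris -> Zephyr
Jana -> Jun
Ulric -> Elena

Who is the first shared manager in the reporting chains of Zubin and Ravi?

Zubin's chain of managers is Yael. Ravi's chain of managers is Jules, Uchenna, Yael. The first manager that appears in both chains is Yael.

Yael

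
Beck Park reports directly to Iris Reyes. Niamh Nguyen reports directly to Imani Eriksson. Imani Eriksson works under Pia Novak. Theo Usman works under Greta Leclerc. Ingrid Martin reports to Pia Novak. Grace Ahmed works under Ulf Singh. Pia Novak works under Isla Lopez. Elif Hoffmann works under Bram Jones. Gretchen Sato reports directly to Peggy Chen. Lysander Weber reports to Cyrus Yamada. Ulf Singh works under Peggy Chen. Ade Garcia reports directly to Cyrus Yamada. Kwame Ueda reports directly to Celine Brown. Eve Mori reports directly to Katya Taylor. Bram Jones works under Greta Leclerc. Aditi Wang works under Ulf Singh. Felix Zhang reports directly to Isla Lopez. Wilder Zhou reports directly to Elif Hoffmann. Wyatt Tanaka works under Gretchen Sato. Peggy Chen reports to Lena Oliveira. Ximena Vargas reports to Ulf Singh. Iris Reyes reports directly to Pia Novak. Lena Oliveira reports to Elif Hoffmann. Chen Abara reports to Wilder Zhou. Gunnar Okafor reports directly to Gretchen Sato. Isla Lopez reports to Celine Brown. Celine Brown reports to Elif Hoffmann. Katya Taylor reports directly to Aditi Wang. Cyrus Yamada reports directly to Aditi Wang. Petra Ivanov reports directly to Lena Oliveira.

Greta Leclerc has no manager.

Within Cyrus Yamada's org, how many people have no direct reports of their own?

The people in Cyrus Yamada's organization with no one reporting to them are Lysander Weber, Ade Garcia. That is 2.

2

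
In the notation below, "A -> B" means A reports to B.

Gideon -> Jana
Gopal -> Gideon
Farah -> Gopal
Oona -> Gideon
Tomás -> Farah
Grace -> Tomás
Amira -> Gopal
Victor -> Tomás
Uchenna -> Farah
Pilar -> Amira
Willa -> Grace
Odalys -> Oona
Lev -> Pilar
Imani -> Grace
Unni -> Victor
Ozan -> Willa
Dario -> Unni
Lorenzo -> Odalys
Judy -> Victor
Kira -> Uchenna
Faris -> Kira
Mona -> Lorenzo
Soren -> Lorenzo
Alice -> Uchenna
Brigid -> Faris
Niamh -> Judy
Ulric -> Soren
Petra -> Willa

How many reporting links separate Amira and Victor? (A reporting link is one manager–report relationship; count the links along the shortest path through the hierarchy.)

4

Amira is 1 level below Gopal, and Victor is 3 levels below Gopal (their lowest common manager). The shortest path runs up from Amira to Gopal and back down to Victor: 1 + 3 = 4 links.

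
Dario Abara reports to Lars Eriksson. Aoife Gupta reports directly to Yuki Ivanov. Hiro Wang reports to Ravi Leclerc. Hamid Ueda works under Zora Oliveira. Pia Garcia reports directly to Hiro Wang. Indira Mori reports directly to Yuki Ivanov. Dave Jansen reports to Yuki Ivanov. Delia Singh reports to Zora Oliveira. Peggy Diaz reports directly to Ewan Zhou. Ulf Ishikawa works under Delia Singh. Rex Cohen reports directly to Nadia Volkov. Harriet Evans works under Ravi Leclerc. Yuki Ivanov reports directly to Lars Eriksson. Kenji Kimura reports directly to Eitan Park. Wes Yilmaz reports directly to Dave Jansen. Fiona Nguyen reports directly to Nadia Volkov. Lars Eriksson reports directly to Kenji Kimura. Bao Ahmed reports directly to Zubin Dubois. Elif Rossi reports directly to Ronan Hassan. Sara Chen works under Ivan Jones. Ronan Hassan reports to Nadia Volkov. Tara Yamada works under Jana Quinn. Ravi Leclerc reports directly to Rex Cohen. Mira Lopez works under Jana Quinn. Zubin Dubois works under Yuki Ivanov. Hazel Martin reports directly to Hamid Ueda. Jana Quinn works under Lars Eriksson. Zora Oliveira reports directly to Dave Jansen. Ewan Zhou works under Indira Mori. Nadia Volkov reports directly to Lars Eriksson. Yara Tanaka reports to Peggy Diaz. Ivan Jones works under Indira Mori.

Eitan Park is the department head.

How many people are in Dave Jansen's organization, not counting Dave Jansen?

6

Dave Jansen directly manages Zora Oliveira, Wes Yilmaz. Under Zora Oliveira: Delia Singh, Ulf Ishikawa, Hamid Ueda, Hazel Martin (4). Wes Yilmaz has no reports. So Dave Jansen's organization is 2 direct reports plus everyone under them: 5 + 1 = 6.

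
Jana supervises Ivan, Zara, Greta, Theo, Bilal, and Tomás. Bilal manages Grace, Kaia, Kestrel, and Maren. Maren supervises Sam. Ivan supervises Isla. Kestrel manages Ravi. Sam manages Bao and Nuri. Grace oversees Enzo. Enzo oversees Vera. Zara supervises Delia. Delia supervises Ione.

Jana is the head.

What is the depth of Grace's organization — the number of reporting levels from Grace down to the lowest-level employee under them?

2

The longest chain under Grace runs Grace → Enzo → Vera, which is 2 levels below Grace.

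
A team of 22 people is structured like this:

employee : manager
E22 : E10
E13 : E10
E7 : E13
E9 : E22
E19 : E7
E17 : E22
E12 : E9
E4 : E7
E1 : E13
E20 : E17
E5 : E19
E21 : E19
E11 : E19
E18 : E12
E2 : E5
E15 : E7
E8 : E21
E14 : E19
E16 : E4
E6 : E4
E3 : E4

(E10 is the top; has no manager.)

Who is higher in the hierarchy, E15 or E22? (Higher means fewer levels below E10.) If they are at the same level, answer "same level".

E22

E15 is 3 levels below E10; E22 is 1. E22 is higher.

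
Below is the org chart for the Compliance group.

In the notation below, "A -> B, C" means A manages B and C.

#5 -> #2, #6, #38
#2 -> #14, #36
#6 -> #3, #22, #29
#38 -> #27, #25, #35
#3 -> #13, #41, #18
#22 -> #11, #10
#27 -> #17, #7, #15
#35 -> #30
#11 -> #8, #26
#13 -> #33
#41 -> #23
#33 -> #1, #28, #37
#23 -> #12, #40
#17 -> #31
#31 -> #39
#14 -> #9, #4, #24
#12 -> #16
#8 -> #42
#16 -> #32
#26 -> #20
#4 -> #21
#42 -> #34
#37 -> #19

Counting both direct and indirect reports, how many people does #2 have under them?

6

#2 directly manages #14, #36. Under #14: #24, #4, #21, #9 (4). #36 has no reports. So #2's organization is 2 direct reports plus everyone under them: 5 + 1 = 6.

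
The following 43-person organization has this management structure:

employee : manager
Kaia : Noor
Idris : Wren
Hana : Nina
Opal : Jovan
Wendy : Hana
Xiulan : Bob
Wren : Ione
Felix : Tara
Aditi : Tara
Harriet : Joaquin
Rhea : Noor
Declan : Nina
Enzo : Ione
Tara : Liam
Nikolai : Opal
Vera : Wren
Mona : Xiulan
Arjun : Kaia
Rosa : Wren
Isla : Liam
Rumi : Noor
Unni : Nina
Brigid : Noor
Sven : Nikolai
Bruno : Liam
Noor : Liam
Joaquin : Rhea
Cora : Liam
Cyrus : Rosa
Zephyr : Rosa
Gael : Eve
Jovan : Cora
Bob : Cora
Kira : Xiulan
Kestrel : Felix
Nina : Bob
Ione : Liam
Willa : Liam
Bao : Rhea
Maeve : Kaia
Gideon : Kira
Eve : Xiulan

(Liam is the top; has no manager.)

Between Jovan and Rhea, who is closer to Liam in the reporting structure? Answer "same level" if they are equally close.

Both Jovan and Rhea are 2 levels below Liam.

same level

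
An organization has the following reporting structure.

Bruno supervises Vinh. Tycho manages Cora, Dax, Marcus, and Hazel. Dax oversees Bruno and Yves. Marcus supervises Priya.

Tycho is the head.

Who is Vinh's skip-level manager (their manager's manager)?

Dax

Vinh reports to Bruno, and Bruno reports to Dax. So Vinh's skip-level manager is Dax.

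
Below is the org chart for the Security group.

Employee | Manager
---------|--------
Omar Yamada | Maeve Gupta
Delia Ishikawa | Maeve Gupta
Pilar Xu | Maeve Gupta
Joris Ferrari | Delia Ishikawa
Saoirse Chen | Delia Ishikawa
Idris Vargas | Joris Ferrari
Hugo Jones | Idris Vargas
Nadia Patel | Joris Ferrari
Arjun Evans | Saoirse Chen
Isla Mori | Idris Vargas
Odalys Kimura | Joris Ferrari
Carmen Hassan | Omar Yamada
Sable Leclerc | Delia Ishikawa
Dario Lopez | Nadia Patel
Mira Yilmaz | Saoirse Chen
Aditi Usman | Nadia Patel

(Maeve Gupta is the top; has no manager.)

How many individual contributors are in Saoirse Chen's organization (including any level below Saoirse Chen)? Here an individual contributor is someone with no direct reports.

The people in Saoirse Chen's organization with no one reporting to them are Mira Yilmaz, Arjun Evans. That is 2.

2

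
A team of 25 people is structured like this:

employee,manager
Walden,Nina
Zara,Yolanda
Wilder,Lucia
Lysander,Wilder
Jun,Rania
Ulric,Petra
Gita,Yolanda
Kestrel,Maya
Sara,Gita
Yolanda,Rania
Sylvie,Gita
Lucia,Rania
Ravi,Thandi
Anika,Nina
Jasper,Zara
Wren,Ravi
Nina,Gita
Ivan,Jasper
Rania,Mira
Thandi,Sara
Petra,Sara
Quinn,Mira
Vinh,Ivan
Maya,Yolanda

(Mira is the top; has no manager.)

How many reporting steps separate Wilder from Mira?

3

Chain from Wilder up to Mira: Wilder → Lucia → Rania → Mira. That is 3 steps up, so Wilder is 3 levels below Mira.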